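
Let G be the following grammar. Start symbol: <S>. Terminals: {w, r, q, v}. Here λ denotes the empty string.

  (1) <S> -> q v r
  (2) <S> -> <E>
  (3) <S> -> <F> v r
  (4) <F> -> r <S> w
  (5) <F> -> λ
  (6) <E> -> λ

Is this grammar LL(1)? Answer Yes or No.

Yes

FIRST(<S>) = {λ, q, r, v}
FIRST(<F>) = {λ, r}
FIRST(<E>) = {λ}
FOLLOW(<S>) = {$, w}
FOLLOW(<F>) = {v}
FOLLOW(<E>) = {$, w}
Each cell of M receives at most one production.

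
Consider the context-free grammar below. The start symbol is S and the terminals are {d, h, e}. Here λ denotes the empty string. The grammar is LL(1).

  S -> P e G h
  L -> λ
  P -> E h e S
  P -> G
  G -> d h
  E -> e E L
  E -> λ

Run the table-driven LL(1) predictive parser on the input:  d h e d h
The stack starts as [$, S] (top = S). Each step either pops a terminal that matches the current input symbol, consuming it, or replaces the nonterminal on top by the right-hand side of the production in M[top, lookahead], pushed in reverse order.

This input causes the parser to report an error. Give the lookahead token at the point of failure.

$

step 1: stack=$ S  input=d h e d h $  — expand S -> P e G h
step 2: stack=$ h G e P  input=d h e d h $  — expand P -> G
step 3: stack=$ h G e G  input=d h e d h $  — expand G -> d h
step 4: stack=$ h G e h d  input=d h e d h $  — match d
step 5: stack=$ h G e h  input=h e d h $  — match h
step 6: stack=$ h G e  input=e d h $  — match e
step 7: stack=$ h G  input=d h $  — expand G -> d h
step 8: stack=$ h h d  input=d h $  — match d
step 9: stack=$ h h  input=h $  — match h
step 10: stack=$ h  input=$  — error: top is terminal h but lookahead is $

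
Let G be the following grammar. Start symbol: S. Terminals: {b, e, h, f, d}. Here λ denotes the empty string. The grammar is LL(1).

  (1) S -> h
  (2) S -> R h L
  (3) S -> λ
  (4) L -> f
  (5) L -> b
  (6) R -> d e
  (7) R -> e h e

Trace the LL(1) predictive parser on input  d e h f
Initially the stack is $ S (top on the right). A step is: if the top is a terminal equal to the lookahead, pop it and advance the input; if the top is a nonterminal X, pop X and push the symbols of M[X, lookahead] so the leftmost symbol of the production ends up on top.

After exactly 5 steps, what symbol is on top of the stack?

L

step 1: stack=$ S  input=d e h f $  — expand S -> R h L
step 2: stack=$ L h R  input=d e h f $  — expand R -> d e
step 3: stack=$ L h e d  input=d e h f $  — match d
step 4: stack=$ L h e  input=e h f $  — match e
step 5: stack=$ L h  input=h f $  — match h
Stack after step 5: $ L (top = L).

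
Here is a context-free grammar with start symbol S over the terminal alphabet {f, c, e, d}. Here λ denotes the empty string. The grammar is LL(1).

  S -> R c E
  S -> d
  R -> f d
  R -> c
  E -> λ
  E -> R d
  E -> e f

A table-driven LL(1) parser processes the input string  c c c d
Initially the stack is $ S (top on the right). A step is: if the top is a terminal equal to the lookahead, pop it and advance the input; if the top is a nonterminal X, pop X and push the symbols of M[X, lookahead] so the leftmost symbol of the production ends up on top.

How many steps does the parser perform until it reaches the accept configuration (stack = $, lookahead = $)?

     Stack    Input      Action
  1  $ S      c c c d $  expand S -> R c E
  2  $ E c R  c c c d $  expand R -> c
  3  $ E c c  c c c d $  match c
  4  $ E c    c c d $    match c
  5  $ E      c d $      expand E -> R d
  6  $ d R    c d $      expand R -> c
  7  $ d c    c d $      match c
  8  $ d      d $        match d
Accept reached after 8 steps.

8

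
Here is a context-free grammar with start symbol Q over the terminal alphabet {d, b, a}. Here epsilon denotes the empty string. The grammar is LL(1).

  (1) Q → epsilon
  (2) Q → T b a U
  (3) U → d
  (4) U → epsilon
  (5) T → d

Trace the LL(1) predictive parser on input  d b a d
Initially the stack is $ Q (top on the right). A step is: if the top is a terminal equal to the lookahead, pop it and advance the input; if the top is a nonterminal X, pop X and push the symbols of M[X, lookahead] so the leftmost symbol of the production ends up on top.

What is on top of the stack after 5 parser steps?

     Stack      Input      Action
  1  $ Q        d b a d $  expand Q → T b a U
  2  $ U a b T  d b a d $  expand T → d
  3  $ U a b d  d b a d $  match d
  4  $ U a b    b a d $    match b
  5  $ U a      a d $      match a
Stack after step 5: $ U (top = U).

U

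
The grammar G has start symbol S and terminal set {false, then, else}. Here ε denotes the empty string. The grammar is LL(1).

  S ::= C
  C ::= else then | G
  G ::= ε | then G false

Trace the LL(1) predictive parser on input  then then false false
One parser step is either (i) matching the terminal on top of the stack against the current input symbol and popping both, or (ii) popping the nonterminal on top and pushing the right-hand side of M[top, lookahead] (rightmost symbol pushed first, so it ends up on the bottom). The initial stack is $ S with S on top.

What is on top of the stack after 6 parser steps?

G

     Stack                 Input                    Action
  1  $ S                   then then false false $  expand S ::= C
  2  $ C                   then then false false $  expand C ::= G
  3  $ G                   then then false false $  expand G ::= then G false
  4  $ false G then        then then false false $  match then
  5  $ false G             then false false $       expand G ::= then G false
  6  $ false false G then  then false false $       match then
Stack after step 6: $ false false G (top = G).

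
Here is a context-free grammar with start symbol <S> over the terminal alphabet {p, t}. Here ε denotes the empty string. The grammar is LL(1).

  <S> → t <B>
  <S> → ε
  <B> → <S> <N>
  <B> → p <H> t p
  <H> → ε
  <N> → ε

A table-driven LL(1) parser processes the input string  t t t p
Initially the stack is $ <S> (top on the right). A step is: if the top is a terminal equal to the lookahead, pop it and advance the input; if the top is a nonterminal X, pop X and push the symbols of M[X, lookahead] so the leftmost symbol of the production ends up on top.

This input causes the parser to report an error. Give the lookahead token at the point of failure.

$

step 1: stack=$ <S>  input=t t t p $  — expand <S> → t <B>
step 2: stack=$ <B> t  input=t t t p $  — match t
step 3: stack=$ <B>  input=t t p $  — expand <B> → <S> <N>
step 4: stack=$ <N> <S>  input=t t p $  — expand <S> → t <B>
step 5: stack=$ <N> <B> t  input=t t p $  — match t
step 6: stack=$ <N> <B>  input=t p $  — expand <B> → <S> <N>
step 7: stack=$ <N> <N> <S>  input=t p $  — expand <S> → t <B>
step 8: stack=$ <N> <N> <B> t  input=t p $  — match t
step 9: stack=$ <N> <N> <B>  input=p $  — expand <B> → p <H> t p
step 10: stack=$ <N> <N> p t <H> p  input=p $  — match p
step 11: stack=$ <N> <N> p t <H>  input=$  — error: M[<H>, $] is empty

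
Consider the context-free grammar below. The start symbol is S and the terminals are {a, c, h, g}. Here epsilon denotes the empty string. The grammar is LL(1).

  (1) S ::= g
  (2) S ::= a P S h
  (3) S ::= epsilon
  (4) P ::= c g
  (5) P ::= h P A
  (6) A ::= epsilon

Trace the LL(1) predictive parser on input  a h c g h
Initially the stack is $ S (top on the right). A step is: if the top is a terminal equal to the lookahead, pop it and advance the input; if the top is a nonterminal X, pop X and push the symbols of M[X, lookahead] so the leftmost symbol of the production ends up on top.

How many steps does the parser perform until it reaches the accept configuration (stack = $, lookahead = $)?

step 1: stack=$ S  input=a h c g h $  — expand S ::= a P S h
step 2: stack=$ h S P a  input=a h c g h $  — match a
step 3: stack=$ h S P  input=h c g h $  — expand P ::= h P A
step 4: stack=$ h S A P h  input=h c g h $  — match h
step 5: stack=$ h S A P  input=c g h $  — expand P ::= c g
step 6: stack=$ h S A g c  input=c g h $  — match c
step 7: stack=$ h S A g  input=g h $  — match g
step 8: stack=$ h S A  input=h $  — expand A ::= epsilon
step 9: stack=$ h S  input=h $  — expand S ::= epsilon
step 10: stack=$ h  input=h $  — match h
Accept reached after 10 steps.

10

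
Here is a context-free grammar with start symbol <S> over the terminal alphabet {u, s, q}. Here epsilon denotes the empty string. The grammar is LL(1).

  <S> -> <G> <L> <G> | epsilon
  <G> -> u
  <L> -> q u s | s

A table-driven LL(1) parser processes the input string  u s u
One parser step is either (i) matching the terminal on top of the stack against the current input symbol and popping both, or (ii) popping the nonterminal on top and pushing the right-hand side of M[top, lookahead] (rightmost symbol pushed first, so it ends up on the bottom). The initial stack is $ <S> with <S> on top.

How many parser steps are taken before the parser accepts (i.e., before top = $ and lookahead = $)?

7

     Stack          Input    Action
  1  $ <S>          u s u $  expand <S> -> <G> <L> <G>
  2  $ <G> <L> <G>  u s u $  expand <G> -> u
  3  $ <G> <L> u    u s u $  match u
  4  $ <G> <L>      s u $    expand <L> -> s
  5  $ <G> s        s u $    match s
  6  $ <G>          u $      expand <G> -> u
  7  $ u            u $      match u
Accept reached after 7 steps.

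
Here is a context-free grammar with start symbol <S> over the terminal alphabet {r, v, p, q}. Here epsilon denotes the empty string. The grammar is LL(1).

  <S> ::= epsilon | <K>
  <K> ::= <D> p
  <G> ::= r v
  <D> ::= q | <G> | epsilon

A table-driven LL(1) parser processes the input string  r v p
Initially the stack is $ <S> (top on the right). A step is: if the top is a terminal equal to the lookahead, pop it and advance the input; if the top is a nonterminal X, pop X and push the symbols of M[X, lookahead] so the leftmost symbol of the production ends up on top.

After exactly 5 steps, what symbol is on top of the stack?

v

     Stack    Input    Action
  1  $ <S>    r v p $  expand <S> ::= <K>
  2  $ <K>    r v p $  expand <K> ::= <D> p
  3  $ p <D>  r v p $  expand <D> ::= <G>
  4  $ p <G>  r v p $  expand <G> ::= r v
  5  $ p v r  r v p $  match r
Stack after step 5: $ p v (top = v).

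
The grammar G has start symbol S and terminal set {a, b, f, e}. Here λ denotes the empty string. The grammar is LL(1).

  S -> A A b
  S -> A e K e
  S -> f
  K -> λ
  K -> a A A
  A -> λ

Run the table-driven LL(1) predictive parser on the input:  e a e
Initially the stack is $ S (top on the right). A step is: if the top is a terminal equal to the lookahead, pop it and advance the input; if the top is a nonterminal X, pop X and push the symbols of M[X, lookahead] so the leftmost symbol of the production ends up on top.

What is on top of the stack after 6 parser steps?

A

step 1: stack=$ S  input=e a e $  — expand S -> A e K e
step 2: stack=$ e K e A  input=e a e $  — expand A -> λ
step 3: stack=$ e K e  input=e a e $  — match e
step 4: stack=$ e K  input=a e $  — expand K -> a A A
step 5: stack=$ e A A a  input=a e $  — match a
step 6: stack=$ e A A  input=e $  — expand A -> λ
Stack after step 6: $ e A (top = A).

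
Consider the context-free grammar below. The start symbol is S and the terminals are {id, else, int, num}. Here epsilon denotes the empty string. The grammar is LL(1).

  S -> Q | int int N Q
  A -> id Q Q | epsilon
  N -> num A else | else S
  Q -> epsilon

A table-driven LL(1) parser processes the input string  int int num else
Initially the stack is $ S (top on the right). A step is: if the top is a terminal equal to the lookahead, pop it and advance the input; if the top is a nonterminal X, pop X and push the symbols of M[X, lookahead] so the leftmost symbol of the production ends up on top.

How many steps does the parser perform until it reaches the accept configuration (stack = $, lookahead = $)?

step 1: stack=$ S  input=int int num else $  — expand S -> int int N Q
step 2: stack=$ Q N int int  input=int int num else $  — match int
step 3: stack=$ Q N int  input=int num else $  — match int
step 4: stack=$ Q N  input=num else $  — expand N -> num A else
step 5: stack=$ Q else A num  input=num else $  — match num
step 6: stack=$ Q else A  input=else $  — expand A -> epsilon
step 7: stack=$ Q else  input=else $  — match else
step 8: stack=$ Q  input=$  — expand Q -> epsilon
Accept reached after 8 steps.

8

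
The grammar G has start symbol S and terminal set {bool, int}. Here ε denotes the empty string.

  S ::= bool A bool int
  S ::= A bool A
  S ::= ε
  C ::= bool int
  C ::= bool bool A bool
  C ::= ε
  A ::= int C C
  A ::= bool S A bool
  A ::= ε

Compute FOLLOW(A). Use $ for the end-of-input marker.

FIRST(C) = {ε, bool}
FIRST(A) = {ε, bool, int}
FIRST(S) = {ε, bool, int}  (via A bool A)
FOLLOW(S) includes $ since S is the start symbol.
FOLLOW(S): in A::=bool S A bool, S is followed by A bool with FIRST {bool, int}. Thus FOLLOW(S) = {$, bool, int}.
FOLLOW(A): in S::=bool A bool int, A is followed by bool int with FIRST {bool}; in S::=A bool A (occurrence 1), A is followed by bool A with FIRST {bool}; in S::=A bool A (occurrence 2), the suffix after A is empty, so FOLLOW(A) ⊇ FOLLOW(S) = {$, bool, int}; in C::=bool bool A bool, A is followed by bool with FIRST {bool}; in A::=bool S A bool, A is followed by bool with FIRST {bool}. Thus FOLLOW(A) = {$, bool, int}.
FOLLOW(C): in A::=int C C (occurrence 1), C is followed by C with FIRST {ε, bool}; in A::=int C C (occurrence 1), the suffix after C is nullable, so FOLLOW(C) ⊇ FOLLOW(A) = {$, bool, int}; in A::=int C C (occurrence 2), the suffix after C is empty, so FOLLOW(C) ⊇ FOLLOW(A) = {$, bool, int}. Thus FOLLOW(C) = {$, bool, int}.

{$, bool, int}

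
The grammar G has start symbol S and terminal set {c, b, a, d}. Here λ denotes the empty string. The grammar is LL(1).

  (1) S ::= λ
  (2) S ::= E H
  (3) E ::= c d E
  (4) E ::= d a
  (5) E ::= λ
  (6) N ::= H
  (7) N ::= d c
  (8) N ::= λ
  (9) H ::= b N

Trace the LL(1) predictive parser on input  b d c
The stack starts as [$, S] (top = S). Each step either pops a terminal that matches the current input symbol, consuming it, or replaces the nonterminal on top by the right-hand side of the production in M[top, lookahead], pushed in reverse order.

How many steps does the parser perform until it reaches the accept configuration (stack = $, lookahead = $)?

7

     Stack  Input    Action
  1  $ S    b d c $  expand S ::= E H
  2  $ H E  b d c $  expand E ::= λ
  3  $ H    b d c $  expand H ::= b N
  4  $ N b  b d c $  match b
  5  $ N    d c $    expand N ::= d c
  6  $ c d  d c $    match d
  7  $ c    c $      match c
Accept reached after 7 steps.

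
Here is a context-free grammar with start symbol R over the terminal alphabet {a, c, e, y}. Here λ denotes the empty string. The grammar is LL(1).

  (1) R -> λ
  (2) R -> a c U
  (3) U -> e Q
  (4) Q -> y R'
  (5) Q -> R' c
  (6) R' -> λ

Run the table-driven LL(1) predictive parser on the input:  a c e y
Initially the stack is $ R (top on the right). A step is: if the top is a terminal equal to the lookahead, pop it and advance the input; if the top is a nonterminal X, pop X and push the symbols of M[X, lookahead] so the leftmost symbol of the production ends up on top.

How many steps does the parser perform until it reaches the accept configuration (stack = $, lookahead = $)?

     Stack    Input      Action
  1  $ R      a c e y $  expand R -> a c U
  2  $ U c a  a c e y $  match a
  3  $ U c    c e y $    match c
  4  $ U      e y $      expand U -> e Q
  5  $ Q e    e y $      match e
  6  $ Q      y $        expand Q -> y R'
  7  $ R' y   y $        match y
  8  $ R'     $          expand R' -> λ
Accept reached after 8 steps.

8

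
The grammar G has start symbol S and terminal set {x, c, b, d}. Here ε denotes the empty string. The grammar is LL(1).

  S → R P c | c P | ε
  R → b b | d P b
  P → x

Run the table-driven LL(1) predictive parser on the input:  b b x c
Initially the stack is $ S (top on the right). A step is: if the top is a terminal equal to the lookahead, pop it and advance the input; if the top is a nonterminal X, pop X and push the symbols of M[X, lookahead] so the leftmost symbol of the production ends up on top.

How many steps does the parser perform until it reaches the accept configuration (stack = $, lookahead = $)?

     Stack      Input      Action
  1  $ S        b b x c $  expand S → R P c
  2  $ c P R    b b x c $  expand R → b b
  3  $ c P b b  b b x c $  match b
  4  $ c P b    b x c $    match b
  5  $ c P      x c $      expand P → x
  6  $ c x      x c $      match x
  7  $ c        c $        match c
Accept reached after 7 steps.

7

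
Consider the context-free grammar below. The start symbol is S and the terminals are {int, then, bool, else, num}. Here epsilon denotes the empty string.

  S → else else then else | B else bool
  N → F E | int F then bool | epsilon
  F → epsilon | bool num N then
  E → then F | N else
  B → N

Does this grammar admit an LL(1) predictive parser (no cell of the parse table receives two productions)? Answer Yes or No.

FIRST(S) = {bool, else, int, then}
FIRST(N) = {epsilon, bool, else, int, then}
FIRST(F) = {epsilon, bool}
FIRST(E) = {bool, else, int, then}
FIRST(B) = {epsilon, bool, else, int, then}
FOLLOW(S) = {$}
FOLLOW(N) = {else, then}
FOLLOW(F) = {bool, else, int, then}
FOLLOW(E) = {else, then}
FOLLOW(B) = {else}
Cell M[E, then] receives both E → then F and E → N else — the grammar is not LL(1).

No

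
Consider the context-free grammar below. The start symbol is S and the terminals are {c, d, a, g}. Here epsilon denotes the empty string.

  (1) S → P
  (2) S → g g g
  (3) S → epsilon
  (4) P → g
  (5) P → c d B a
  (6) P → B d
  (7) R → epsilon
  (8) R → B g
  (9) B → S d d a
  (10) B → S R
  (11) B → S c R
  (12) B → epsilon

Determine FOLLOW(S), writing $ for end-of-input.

FIRST(S) = {epsilon, c, d, g}  (via P)
FIRST(P) = {c, d, g}  (via B d)
FIRST(R) = {epsilon, c, d, g}  (via B g)
FIRST(B) = {epsilon, c, d, g}  (via S d d a, S R, S c R)
FOLLOW(S) includes $ since S is the start symbol.
FOLLOW(B): in P→c d B a, B is followed by a with FIRST {a}; in P→B d, B is followed by d with FIRST {d}; in R→B g, B is followed by g with FIRST {g}. Thus FOLLOW(B) = {a, d, g}.
FOLLOW(S): in B→S d d a, S is followed by d d a with FIRST {d}; in B→S R, S is followed by R with FIRST {epsilon, c, d, g}; in B→S R, the suffix after S is nullable, so FOLLOW(S) ⊇ FOLLOW(B) = {a, d, g}; in B→S c R, S is followed by c R with FIRST {c}. Thus FOLLOW(S) = {$, a, c, d, g}.
FOLLOW(P): in S→P, the suffix after P is empty, so FOLLOW(P) ⊇ FOLLOW(S) = {$, a, c, d, g}. Thus FOLLOW(P) = {$, a, c, d, g}.
FOLLOW(R): in B→S R, the suffix after R is empty, so FOLLOW(R) ⊇ FOLLOW(B) = {a, d, g}; in B→S c R, the suffix after R is empty, so FOLLOW(R) ⊇ FOLLOW(B) = {a, d, g}. Thus FOLLOW(R) = {a, d, g}.

{$, a, c, d, g}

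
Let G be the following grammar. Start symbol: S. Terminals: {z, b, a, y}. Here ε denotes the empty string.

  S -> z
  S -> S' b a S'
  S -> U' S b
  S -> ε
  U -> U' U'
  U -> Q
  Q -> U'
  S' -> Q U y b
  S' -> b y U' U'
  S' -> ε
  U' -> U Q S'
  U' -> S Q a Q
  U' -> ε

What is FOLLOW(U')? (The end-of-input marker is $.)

{$, a, b, y, z}

FIRST(S) = {ε, a, b, y, z}  (via S' b a S', U' S b)
FIRST(U) = {ε, a, b, y, z}  (via U' U', Q)
FIRST(Q) = {ε, a, b, y, z}  (via U')
FIRST(S') = {ε, a, b, y, z}  (via Q U y b)
FIRST(U') = {ε, a, b, y, z}  (via U Q S', S Q a Q)
FOLLOW(S) includes $ since S is the start symbol.
FOLLOW(S): in S->U' S b, S is followed by b with FIRST {b}; in U'->S Q a Q, S is followed by Q a Q with FIRST {a, b, y, z}. Thus FOLLOW(S) = {$, a, b, y, z}.
FOLLOW(U): in S'->Q U y b, U is followed by y b with FIRST {y}; in U'->U Q S', U is followed by Q S' with FIRST {ε, a, b, y, z}; in U'->U Q S', the suffix after U is nullable, so FOLLOW(U) ⊇ FOLLOW(U') = {$, a, b, y, z}. Thus FOLLOW(U) = {$, a, b, y, z}.
FOLLOW(Q): in U->Q, the suffix after Q is empty, so FOLLOW(Q) ⊇ FOLLOW(U) = {$, a, b, y, z}; in S'->Q U y b, Q is followed by U y b with FIRST {a, b, y, z}; in U'->U Q S', Q is followed by S' with FIRST {ε, a, b, y, z}; in U'->U Q S', the suffix after Q is nullable, so FOLLOW(Q) ⊇ FOLLOW(U') = {$, a, b, y, z}; in U'->S Q a Q (occurrence 1), Q is followed by a Q with FIRST {a}; in U'->S Q a Q (occurrence 2), the suffix after Q is empty, so FOLLOW(Q) ⊇ FOLLOW(U') = {$, a, b, y, z}. Thus FOLLOW(Q) = {$, a, b, y, z}.
FOLLOW(S'): in S->S' b a S' (occurrence 1), S' is followed by b a S' with FIRST {b}; in S->S' b a S' (occurrence 2), the suffix after S' is empty, so FOLLOW(S') ⊇ FOLLOW(S) = {$, a, b, y, z}; in U'->U Q S', the suffix after S' is empty, so FOLLOW(S') ⊇ FOLLOW(U') = {$, a, b, y, z}. Thus FOLLOW(S') = {$, a, b, y, z}.
FOLLOW(U'): in S->U' S b, U' is followed by S b with FIRST {a, b, y, z}; in U->U' U' (occurrence 1), U' is followed by U' with FIRST {ε, a, b, y, z}; in U->U' U' (occurrence 1), the suffix after U' is nullable, so FOLLOW(U') ⊇ FOLLOW(U) = {$, a, b, y, z}; in U->U' U' (occurrence 2), the suffix after U' is empty, so FOLLOW(U') ⊇ FOLLOW(U) = {$, a, b, y, z}; in Q->U', the suffix after U' is empty, so FOLLOW(U') ⊇ FOLLOW(Q) = {$, a, b, y, z}; in S'->b y U' U' (occurrence 1), U' is followed by U' with FIRST {ε, a, b, y, z}; in S'->b y U' U' (occurrence 1), the suffix after U' is nullable, so FOLLOW(U') ⊇ FOLLOW(S') = {$, a, b, y, z}; in S'->b y U' U' (occurrence 2), the suffix after U' is empty, so FOLLOW(U') ⊇ FOLLOW(S') = {$, a, b, y, z}. Thus FOLLOW(U') = {$, a, b, y, z}.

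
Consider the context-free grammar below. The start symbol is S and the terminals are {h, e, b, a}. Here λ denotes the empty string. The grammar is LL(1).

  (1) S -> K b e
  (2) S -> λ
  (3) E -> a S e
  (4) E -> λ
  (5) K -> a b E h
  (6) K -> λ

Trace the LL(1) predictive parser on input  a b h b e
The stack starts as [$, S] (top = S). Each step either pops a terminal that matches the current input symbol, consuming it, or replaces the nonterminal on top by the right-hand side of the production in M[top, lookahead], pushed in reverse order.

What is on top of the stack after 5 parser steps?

     Stack          Input        Action
  1  $ S            a b h b e $  expand S -> K b e
  2  $ e b K        a b h b e $  expand K -> a b E h
  3  $ e b h E b a  a b h b e $  match a
  4  $ e b h E b    b h b e $    match b
  5  $ e b h E      h b e $      expand E -> λ
Stack after step 5: $ e b h (top = h).

h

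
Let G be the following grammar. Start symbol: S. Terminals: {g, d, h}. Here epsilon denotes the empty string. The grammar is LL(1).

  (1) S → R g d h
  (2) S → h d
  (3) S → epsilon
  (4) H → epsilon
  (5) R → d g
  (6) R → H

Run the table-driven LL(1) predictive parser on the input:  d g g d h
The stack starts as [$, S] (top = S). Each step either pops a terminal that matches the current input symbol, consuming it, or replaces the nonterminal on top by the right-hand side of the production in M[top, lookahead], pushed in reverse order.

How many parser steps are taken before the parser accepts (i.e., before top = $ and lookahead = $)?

7

     Stack        Input        Action
  1  $ S          d g g d h $  expand S → R g d h
  2  $ h d g R    d g g d h $  expand R → d g
  3  $ h d g g d  d g g d h $  match d
  4  $ h d g g    g g d h $    match g
  5  $ h d g      g d h $      match g
  6  $ h d        d h $        match d
  7  $ h          h $          match h
Accept reached after 7 steps.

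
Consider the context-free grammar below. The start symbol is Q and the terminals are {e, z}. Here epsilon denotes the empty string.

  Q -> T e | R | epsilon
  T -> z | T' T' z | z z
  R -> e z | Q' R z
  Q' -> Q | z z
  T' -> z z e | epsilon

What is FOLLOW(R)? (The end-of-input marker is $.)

FIRST(T') = {epsilon, z}
FIRST(T) = {z}  (via T' T' z)
FIRST(Q) = {epsilon, e, z}  (via T e, R)
FIRST(Q') = {epsilon, e, z}  (via Q)
FIRST(R) = {e, z}  (via Q' R z)
FOLLOW(Q) includes $ since Q is the start symbol.
FOLLOW(T): in Q->T e, T is followed by e with FIRST {e}. Thus FOLLOW(T) = {e}.
FOLLOW(Q'): in R->Q' R z, Q' is followed by R z with FIRST {e, z}. Thus FOLLOW(Q') = {e, z}.
FOLLOW(Q): in Q'->Q, the suffix after Q is empty, so FOLLOW(Q) ⊇ FOLLOW(Q') = {e, z}. Thus FOLLOW(Q) = {$, e, z}.
FOLLOW(R): in Q->R, the suffix after R is empty, so FOLLOW(R) ⊇ FOLLOW(Q) = {$, e, z}; in R->Q' R z, R is followed by z with FIRST {z}. Thus FOLLOW(R) = {$, e, z}.
FOLLOW(T'): in T->T' T' z (occurrence 1), T' is followed by T' z with FIRST {z}; in T->T' T' z (occurrence 2), T' is followed by z with FIRST {z}. Thus FOLLOW(T') = {z}.

{$, e, z}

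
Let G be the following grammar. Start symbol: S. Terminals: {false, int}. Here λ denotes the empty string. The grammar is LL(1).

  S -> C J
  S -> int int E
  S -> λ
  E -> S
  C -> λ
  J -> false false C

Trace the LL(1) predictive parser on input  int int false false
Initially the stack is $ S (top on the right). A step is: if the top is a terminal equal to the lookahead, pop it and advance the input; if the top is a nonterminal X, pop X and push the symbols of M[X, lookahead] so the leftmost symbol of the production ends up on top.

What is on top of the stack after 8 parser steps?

     Stack            Input                  Action
  1  $ S              int int false false $  expand S -> int int E
  2  $ E int int      int int false false $  match int
  3  $ E int          int false false $      match int
  4  $ E              false false $          expand E -> S
  5  $ S              false false $          expand S -> C J
  6  $ J C            false false $          expand C -> λ
  7  $ J              false false $          expand J -> false false C
  8  $ C false false  false false $          match false
Stack after step 8: $ C false (top = false).

false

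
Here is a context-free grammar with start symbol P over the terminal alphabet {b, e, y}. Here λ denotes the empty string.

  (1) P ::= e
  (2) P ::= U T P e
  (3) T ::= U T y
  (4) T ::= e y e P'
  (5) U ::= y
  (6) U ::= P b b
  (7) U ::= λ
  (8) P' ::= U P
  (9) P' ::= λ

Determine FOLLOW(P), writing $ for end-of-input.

FIRST(P): from P::=e we get {e}; from P::=U T P e we get {e, y}. So FIRST(P) = {e, y}.
FIRST(U): from U::=y we get {y}; from U::=P b b we get {e, y}; from U::=λ we get {λ}. So FIRST(U) = {λ, e, y}.
FIRST(T): from T::=U T y we get {e, y}; from T::=e y e P' we get {e}. So FIRST(T) = {e, y}.
FIRST(P'): from P'::=U P we get {e, y}; from P'::=λ we get {λ}. So FIRST(P') = {λ, e, y}.
FOLLOW(P) includes $ since P is the start symbol.
FOLLOW(T): in P::=U T P e, T is followed by P e with FIRST {e, y}; in T::=U T y, T is followed by y with FIRST {y}. Thus FOLLOW(T) = {e, y}.
FOLLOW(U): in P::=U T P e, U is followed by T P e with FIRST {e, y}; in T::=U T y, U is followed by T y with FIRST {e, y}; in P'::=U P, U is followed by P with FIRST {e, y}. Thus FOLLOW(U) = {e, y}.
FOLLOW(P'): in T::=e y e P', the suffix after P' is empty, so FOLLOW(P') ⊇ FOLLOW(T) = {e, y}. Thus FOLLOW(P') = {e, y}.
FOLLOW(P): in P::=U T P e, P is followed by e with FIRST {e}; in U::=P b b, P is followed by b b with FIRST {b}; in P'::=U P, the suffix after P is empty, so FOLLOW(P) ⊇ FOLLOW(P') = {e, y}. Thus FOLLOW(P) = {$, b, e, y}.

{$, b, e, y}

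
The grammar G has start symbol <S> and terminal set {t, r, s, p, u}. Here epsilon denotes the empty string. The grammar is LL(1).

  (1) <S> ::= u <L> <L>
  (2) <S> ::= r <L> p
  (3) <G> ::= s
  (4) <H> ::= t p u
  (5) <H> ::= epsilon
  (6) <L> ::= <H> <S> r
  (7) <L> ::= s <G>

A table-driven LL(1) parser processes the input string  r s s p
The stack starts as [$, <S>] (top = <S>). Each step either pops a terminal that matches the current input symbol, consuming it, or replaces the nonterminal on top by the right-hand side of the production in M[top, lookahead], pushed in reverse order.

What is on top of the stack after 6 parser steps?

     Stack      Input      Action
  1  $ <S>      r s s p $  expand <S> ::= r <L> p
  2  $ p <L> r  r s s p $  match r
  3  $ p <L>    s s p $    expand <L> ::= s <G>
  4  $ p <G> s  s s p $    match s
  5  $ p <G>    s p $      expand <G> ::= s
  6  $ p s      s p $      match s
Stack after step 6: $ p (top = p).

p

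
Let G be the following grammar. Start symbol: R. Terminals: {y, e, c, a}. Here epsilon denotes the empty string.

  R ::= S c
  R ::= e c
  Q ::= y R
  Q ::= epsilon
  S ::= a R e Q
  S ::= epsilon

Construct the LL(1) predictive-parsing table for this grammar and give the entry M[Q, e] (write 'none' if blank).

none

FIRST(Q) = {epsilon, y}
FIRST(S) = {epsilon, a}
FIRST(R) = {a, c, e}  (via S c)
FOLLOW(R) includes $ since R is the start symbol.
FOLLOW(S): in R::=S c, S is followed by c with FIRST {c}. Thus FOLLOW(S) = {c}.
FOLLOW(Q): in S::=a R e Q, the suffix after Q is empty, so FOLLOW(Q) ⊇ FOLLOW(S) = {c}. Thus FOLLOW(Q) = {c}.
For Q ::= y R: FIRST(y R) = {y}, so it goes in M[Q, t] for t ∈ {y}.
For Q ::= epsilon: FIRST(epsilon) = {epsilon}, so it goes in M[Q, t] for t ∈ {}; since epsilon ∈ FIRST, also for every t ∈ FOLLOW(Q) = {c}.
None of these place a production in M[Q, e].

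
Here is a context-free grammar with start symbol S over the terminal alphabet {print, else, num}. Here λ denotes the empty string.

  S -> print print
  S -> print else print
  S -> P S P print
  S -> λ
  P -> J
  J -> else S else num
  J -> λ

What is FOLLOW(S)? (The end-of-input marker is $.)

FIRST(J) = {λ, else}
FIRST(P) = {λ, else}  (via J)
FIRST(S) = {λ, else, print}  (via P S P print)
FOLLOW(S) includes $ since S is the start symbol.
FOLLOW(S): in S->P S P print, S is followed by P print with FIRST {else, print}; in J->else S else num, S is followed by else num with FIRST {else}. Thus FOLLOW(S) = {$, else, print}.
FOLLOW(P): in S->P S P print (occurrence 1), P is followed by S P print with FIRST {else, print}; in S->P S P print (occurrence 2), P is followed by print with FIRST {print}. Thus FOLLOW(P) = {else, print}.
FOLLOW(J): in P->J, the suffix after J is empty, so FOLLOW(J) ⊇ FOLLOW(P) = {else, print}. Thus FOLLOW(J) = {else, print}.

{$, else, print}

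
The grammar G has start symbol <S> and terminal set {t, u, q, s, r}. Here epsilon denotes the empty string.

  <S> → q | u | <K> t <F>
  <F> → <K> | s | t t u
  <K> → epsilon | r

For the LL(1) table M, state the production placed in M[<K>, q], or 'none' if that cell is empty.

none

FIRST(<K>) = {epsilon, r}
FIRST(<S>) = {q, r, t, u}  (via <K> t <F>)
FIRST(<F>) = {epsilon, r, s, t}  (via <K>)
FOLLOW(<S>) includes $ since <S> is the start symbol.
FOLLOW(<F>): in <S>→<K> t <F>, the suffix after <F> is empty, so FOLLOW(<F>) ⊇ FOLLOW(<S>) = {$}. Thus FOLLOW(<F>) = {$}.
FOLLOW(<K>): in <S>→<K> t <F>, <K> is followed by t <F> with FIRST {t}; in <F>→<K>, the suffix after <K> is empty, so FOLLOW(<K>) ⊇ FOLLOW(<F>) = {$}. Thus FOLLOW(<K>) = {$, t}.
For <K> → epsilon: FIRST(epsilon) = {epsilon}, so it goes in M[<K>, t] for t ∈ {}; since epsilon ∈ FIRST, also for every t ∈ FOLLOW(<K>) = {$, t}.
For <K> → r: FIRST(r) = {r}, so it goes in M[<K>, t] for t ∈ {r}.
None of these place a production in M[<K>, q].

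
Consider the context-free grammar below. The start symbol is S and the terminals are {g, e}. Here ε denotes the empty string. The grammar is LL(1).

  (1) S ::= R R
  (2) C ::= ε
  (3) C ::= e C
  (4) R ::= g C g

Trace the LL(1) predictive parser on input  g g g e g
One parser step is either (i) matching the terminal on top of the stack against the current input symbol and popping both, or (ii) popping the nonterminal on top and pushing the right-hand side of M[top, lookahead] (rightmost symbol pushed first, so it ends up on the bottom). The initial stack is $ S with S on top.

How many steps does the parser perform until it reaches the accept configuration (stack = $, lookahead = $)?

11

step 1: stack=$ S  input=g g g e g $  — expand S ::= R R
step 2: stack=$ R R  input=g g g e g $  — expand R ::= g C g
step 3: stack=$ R g C g  input=g g g e g $  — match g
step 4: stack=$ R g C  input=g g e g $  — expand C ::= ε
step 5: stack=$ R g  input=g g e g $  — match g
step 6: stack=$ R  input=g e g $  — expand R ::= g C g
step 7: stack=$ g C g  input=g e g $  — match g
step 8: stack=$ g C  input=e g $  — expand C ::= e C
step 9: stack=$ g C e  input=e g $  — match e
step 10: stack=$ g C  input=g $  — expand C ::= ε
step 11: stack=$ g  input=g $  — match g
Accept reached after 11 steps.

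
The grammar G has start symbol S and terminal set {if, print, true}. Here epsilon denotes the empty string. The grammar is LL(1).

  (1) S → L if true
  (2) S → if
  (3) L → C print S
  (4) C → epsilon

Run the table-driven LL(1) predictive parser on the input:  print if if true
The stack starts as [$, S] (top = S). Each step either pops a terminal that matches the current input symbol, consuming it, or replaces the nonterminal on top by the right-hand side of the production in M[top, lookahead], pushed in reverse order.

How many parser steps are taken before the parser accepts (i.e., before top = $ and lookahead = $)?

8

     Stack                Input               Action
  1  $ S                  print if if true $  expand S → L if true
  2  $ true if L          print if if true $  expand L → C print S
  3  $ true if S print C  print if if true $  expand C → epsilon
  4  $ true if S print    print if if true $  match print
  5  $ true if S          if if true $        expand S → if
  6  $ true if if         if if true $        match if
  7  $ true if            if true $           match if
  8  $ true               true $              match true
Accept reached after 8 steps.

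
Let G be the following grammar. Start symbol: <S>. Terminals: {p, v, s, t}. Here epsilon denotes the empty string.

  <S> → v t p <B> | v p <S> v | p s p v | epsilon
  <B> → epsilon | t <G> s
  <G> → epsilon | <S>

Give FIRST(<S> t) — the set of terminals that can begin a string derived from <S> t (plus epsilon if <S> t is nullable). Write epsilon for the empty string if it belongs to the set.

FIRST(<S>): from <S>→v t p <B> we get {v}; from <S>→v p <S> v we get {v}; from <S>→p s p v we get {p}; from <S>→epsilon we get {epsilon}. So FIRST(<S>) = {epsilon, p, v}.
FIRST(<B>): from <B>→epsilon we get {epsilon}; from <B>→t <G> s we get {t}. So FIRST(<B>) = {epsilon, t}.
FIRST(<G>): from <G>→epsilon we get {epsilon}; from <G>→<S> we get {epsilon, p, v}. So FIRST(<G>) = {epsilon, p, v}.
FIRST(<S> t): take FIRST of each symbol in turn, carrying on past any symbol whose FIRST contains epsilon; result {p, t, v}.

{p, t, v}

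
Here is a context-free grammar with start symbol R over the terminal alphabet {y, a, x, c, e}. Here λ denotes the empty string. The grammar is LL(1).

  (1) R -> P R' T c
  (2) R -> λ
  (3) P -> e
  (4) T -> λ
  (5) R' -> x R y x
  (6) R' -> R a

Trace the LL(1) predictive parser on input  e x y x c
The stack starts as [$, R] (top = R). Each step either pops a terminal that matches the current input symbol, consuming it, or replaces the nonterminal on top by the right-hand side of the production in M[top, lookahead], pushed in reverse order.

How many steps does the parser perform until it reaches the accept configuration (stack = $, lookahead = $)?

10

step 1: stack=$ R  input=e x y x c $  — expand R -> P R' T c
step 2: stack=$ c T R' P  input=e x y x c $  — expand P -> e
step 3: stack=$ c T R' e  input=e x y x c $  — match e
step 4: stack=$ c T R'  input=x y x c $  — expand R' -> x R y x
step 5: stack=$ c T x y R x  input=x y x c $  — match x
step 6: stack=$ c T x y R  input=y x c $  — expand R -> λ
step 7: stack=$ c T x y  input=y x c $  — match y
step 8: stack=$ c T x  input=x c $  — match x
step 9: stack=$ c T  input=c $  — expand T -> λ
step 10: stack=$ c  input=c $  — match c
Accept reached after 10 steps.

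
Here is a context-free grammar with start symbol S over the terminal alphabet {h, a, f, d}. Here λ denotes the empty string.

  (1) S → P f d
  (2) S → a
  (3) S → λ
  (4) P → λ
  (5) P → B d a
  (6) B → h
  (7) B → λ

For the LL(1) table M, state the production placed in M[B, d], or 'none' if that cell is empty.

FIRST(B) = {λ, h}
FIRST(P) = {λ, d, h}  (via B d a)
FIRST(S) = {λ, a, d, f, h}  (via P f d)
FOLLOW(S) includes $ since S is the start symbol.
FOLLOW(B): in P→B d a, B is followed by d a with FIRST {d}. Thus FOLLOW(B) = {d}.
For B → h: FIRST(h) = {h}, so it goes in M[B, t] for t ∈ {h}.
For B → λ: FIRST(λ) = {λ}, so it goes in M[B, t] for t ∈ {}; since λ ∈ FIRST, also for every t ∈ FOLLOW(B) = {d}.

B → λ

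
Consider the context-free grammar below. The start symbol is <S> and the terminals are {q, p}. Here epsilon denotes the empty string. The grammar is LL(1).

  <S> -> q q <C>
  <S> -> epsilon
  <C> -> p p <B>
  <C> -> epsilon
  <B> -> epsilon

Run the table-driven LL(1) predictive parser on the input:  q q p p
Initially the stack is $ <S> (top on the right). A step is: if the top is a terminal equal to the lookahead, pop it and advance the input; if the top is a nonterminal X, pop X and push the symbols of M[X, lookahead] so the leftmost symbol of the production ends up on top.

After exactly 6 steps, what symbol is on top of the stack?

step 1: stack=$ <S>  input=q q p p $  — expand <S> -> q q <C>
step 2: stack=$ <C> q q  input=q q p p $  — match q
step 3: stack=$ <C> q  input=q p p $  — match q
step 4: stack=$ <C>  input=p p $  — expand <C> -> p p <B>
step 5: stack=$ <B> p p  input=p p $  — match p
step 6: stack=$ <B> p  input=p $  — match p
Stack after step 6: $ <B> (top = <B>).

<B>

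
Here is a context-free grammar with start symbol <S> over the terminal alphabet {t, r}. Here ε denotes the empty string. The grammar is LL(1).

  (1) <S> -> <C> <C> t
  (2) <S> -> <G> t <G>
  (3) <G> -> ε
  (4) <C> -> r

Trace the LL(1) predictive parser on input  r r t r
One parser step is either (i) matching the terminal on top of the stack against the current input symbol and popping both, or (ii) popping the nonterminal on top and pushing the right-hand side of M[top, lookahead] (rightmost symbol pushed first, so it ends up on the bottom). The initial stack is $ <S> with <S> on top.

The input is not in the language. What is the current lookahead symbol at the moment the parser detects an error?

step 1: stack=$ <S>  input=r r t r $  — expand <S> -> <C> <C> t
step 2: stack=$ t <C> <C>  input=r r t r $  — expand <C> -> r
step 3: stack=$ t <C> r  input=r r t r $  — match r
step 4: stack=$ t <C>  input=r t r $  — expand <C> -> r
step 5: stack=$ t r  input=r t r $  — match r
step 6: stack=$ t  input=t r $  — match t
step 7: stack=$  input=r $  — error: stack empty but input remains

r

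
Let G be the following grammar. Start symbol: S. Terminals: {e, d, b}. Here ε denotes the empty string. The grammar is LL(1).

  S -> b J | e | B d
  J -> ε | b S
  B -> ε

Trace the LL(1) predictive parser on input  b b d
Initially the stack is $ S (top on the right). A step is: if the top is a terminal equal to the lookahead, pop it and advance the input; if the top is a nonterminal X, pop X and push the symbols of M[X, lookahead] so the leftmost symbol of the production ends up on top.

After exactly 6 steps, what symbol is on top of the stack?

d

step 1: stack=$ S  input=b b d $  — expand S -> b J
step 2: stack=$ J b  input=b b d $  — match b
step 3: stack=$ J  input=b d $  — expand J -> b S
step 4: stack=$ S b  input=b d $  — match b
step 5: stack=$ S  input=d $  — expand S -> B d
step 6: stack=$ d B  input=d $  — expand B -> ε
Stack after step 6: $ d (top = d).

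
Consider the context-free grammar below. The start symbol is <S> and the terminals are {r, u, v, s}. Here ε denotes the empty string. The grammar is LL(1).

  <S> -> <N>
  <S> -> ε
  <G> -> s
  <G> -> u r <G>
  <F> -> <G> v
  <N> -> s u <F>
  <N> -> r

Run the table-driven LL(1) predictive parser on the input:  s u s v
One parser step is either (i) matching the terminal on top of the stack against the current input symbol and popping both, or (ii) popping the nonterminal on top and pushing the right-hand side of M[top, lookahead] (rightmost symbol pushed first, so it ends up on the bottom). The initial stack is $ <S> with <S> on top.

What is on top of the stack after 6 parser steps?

     Stack      Input      Action
  1  $ <S>      s u s v $  expand <S> -> <N>
  2  $ <N>      s u s v $  expand <N> -> s u <F>
  3  $ <F> u s  s u s v $  match s
  4  $ <F> u    u s v $    match u
  5  $ <F>      s v $      expand <F> -> <G> v
  6  $ v <G>    s v $      expand <G> -> s
Stack after step 6: $ v s (top = s).

s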